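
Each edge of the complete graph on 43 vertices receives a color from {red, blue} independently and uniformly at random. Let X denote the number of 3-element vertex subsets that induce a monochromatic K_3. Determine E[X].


Let X = Σ_S X_S over the C(43, 3) = 12341 subsets S of size 3, where X_S = 1 if the K_3 on S is monochromatic.
For a fixed S, the K_3 on S has C(3, 2) = 3 edges. P[all 3 edges red] = (1/2)^3, and likewise for blue, so P[monochromatic] = 2·(1/2)^3 = 2^{1 − 3} = 1/4.
Summing: E[X] = C(43, 3) · 2^{1 − 3} = 12341 · 1/4 = 12341/4.
Numerically: E[X] ≈ 3085.250000.

E[X] = C(43,3)·2^(1−C(3,2)) = 12341/4 ≈ 3085.250000.


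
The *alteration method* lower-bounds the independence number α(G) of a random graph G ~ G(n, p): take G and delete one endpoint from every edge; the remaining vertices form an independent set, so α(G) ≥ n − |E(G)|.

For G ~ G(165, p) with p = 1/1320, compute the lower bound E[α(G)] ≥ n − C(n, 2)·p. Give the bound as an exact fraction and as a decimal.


E[|E(G)|] = C(165, 2)·p = 13530 · (1/1320) = 41/4.
E[α(G)] ≥ n − E[|E(G)|] = 165 − 41/4 = 619/4.
Numerically: ≈ 154.750000.
(This is only a lower bound; the true E[α(G)] may be larger.)

E[α(G)] ≥ 619/4 ≈ 154.750000.


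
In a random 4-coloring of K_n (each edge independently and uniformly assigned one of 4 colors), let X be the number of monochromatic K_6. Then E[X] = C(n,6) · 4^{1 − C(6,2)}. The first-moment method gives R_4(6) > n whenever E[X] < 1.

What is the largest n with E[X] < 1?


We need C(n, 6) · 4^{1 − 15} < 1, i.e. C(n, 6) < 4^{15 − 1} = 268435456.
Check values of n near the boundary:
  n = 76: C(76, 6) = 218618940; 218618940 < 268435456? YES
  n = 77: C(77, 6) = 237093780; 237093780 < 268435456? YES
  n = 78: C(78, 6) = 256851595; 256851595 < 268435456? YES
  n = 79: C(79, 6) = 277962685; 277962685 < 268435456? NO
  n = 80: C(80, 6) = 300500200; 300500200 < 268435456? NO
The largest n with C(n, 6) < 268435456 is n = 78 (where E[X] = 256851595/268435456 ≈ 0.956847). Hence R_4(6) > 78, i.e. R_4(6) ≥ 79.

Largest n = 78; hence R_4(6) > 78.


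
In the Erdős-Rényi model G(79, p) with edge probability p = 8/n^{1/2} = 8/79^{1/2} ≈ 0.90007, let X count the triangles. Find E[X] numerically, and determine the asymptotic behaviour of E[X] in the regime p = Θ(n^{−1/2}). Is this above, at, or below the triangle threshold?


Number of potential triangles: C(79, 3) = 79079.
Each occurs with probability p³ ≈ (0.90007)³ ≈ 7.2917089e-01.
By linearity: E[X] = C(79, 3)·p³ ≈ 79079 · 7.2917089e-01 ≈ 57662.10503.
Since α = 1/2 < 1, p = c/n^{1/2} ≫ 1/n is above the triangle threshold p ~ 1/n. Asymptotically E[X] ~ (c³/6)·n^{3(1−α)} = (8³/6)·n^{1.5} → ∞; triangles are abundant w.h.p.

E[X] ≈ 57662.10503; in regime p = Θ(1/n^{1/2}) E[X] diverges (above the triangle threshold p ~ 1/n).


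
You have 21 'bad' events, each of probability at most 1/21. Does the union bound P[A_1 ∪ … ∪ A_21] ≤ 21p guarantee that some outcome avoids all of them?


Union bound: P[∪_{i=1}^{21} A_i] ≤ Σ_i P[A_i] ≤ 21·p = 21·(1/21) = 1.
Numerically: 1 ≈ 1.0000000.
Is 1 < 1? NO.
Since the bound 1 is ≥ 1, the union bound is uninformative here; it does NOT by itself certify existence.

21·p = 1 ≈ 1.0000000; existence NOT certified by the union bound.


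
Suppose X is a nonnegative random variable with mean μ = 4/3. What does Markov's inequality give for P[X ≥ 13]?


μ = E[X] = 4/3, a = 13.
Markov: P[X ≥ 13] ≤ μ/a = (4/3)/13 = 4/39.
Numerically: ≈ 0.102564.
(Since a = 13 > μ = 1.333333, the bound 4/39 is < 1 and informative.)

P[X ≥ 13] ≤ 4/39 ≈ 0.102564.


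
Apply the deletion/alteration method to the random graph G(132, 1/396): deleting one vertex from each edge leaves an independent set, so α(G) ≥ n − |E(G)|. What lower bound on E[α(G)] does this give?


E[|E(G)|] = C(132, 2)·p = 8646 · (1/396) = 131/6.
E[α(G)] ≥ n − E[|E(G)|] = 132 − 131/6 = 661/6.
Numerically: ≈ 110.1667.
(This is only a lower bound; the true E[α(G)] may be larger.)

E[α(G)] ≥ 661/6 ≈ 110.1667.


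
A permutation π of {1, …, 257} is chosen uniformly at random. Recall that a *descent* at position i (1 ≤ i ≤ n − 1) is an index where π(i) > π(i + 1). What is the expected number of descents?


Write X = Σ X_I over i = 1, …, 256, with X_I the indicator of one descent.
There are 256 indicators.
For each fixed i, the pair (π(i), π(i+1)) is a uniformly random ordered pair of distinct values from {1, …, 257}; by symmetry P[π(i) > π(i+1)] = 1/2.
By linearity: E[X] = 256 · (1/2) = (257 − 1) · (1/2) = 128 ≈ 128.000000.

E[X] = 128 = 128.000000.


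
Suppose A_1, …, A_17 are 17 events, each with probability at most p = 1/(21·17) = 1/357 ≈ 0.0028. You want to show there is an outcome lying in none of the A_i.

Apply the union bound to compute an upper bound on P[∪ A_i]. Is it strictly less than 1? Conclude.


Union bound: P[∪_{i=1}^{17} A_i] ≤ Σ_i P[A_i] ≤ 17·p = 17·(1/357) = 1/21.
Numerically: 1/21 ≈ 0.0476.
Is 1/21 < 1? YES.
Since P[∪ A_i] ≤ 1/21 < 1, the complement has P[∩ A_i^c] ≥ 1 − 1/21 = 20/21 > 0, so some outcome avoids every A_i.

17·p = 1/21 ≈ 0.0476; existence CERTIFIED by the union bound.


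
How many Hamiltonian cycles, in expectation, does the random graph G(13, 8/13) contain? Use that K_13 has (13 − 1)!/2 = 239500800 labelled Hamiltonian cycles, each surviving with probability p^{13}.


K_13 has (13 − 1)!/2 = 239500800 labelled Hamiltonian cycles.
For each such Hamiltonian cycle H, let X_H = 1 if all 13 edges of H are present in G. Then P[X_H = 1] = p^{13} = (8/13)^{13} = 549755813888/302875106592253.
Summing the indicators: E[X] = Σ_H E[X_H] = 239500800 · p^{13} = 239500800 · 549755813888/302875106592253 = 131666957230827110400/302875106592253.
Numerically: E[X] ≈ 4.3472e+05.

E[X] = 239500800 · (8/13)^{13} = 131666957230827110400/302875106592253 ≈ 4.3472e+05.


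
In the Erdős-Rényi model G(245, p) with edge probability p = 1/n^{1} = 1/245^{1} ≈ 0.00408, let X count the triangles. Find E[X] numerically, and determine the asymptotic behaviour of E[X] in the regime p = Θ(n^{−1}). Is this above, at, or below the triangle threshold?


Number of potential triangles: C(245, 3) = 2421090.
Each occurs with probability p³ ≈ (0.00408)³ ≈ 6.79989e-08.
By linearity: E[X] = C(245, 3)·p³ ≈ 2421090 · 6.79989e-08 ≈ 0.165.
Here α = 1, so p = 1/n is exactly at the triangle threshold p ~ 1/n. Asymptotically E[X] → c³/6 = 1³/6 = 1/6 ≈ 0.167, a bounded constant. In this regime the triangle count is asymptotically Poisson(c³/6).

E[X] ≈ 0.165; in regime p = Θ(1/n^{1}) E[X] stays bounded (at the triangle threshold p ~ 1/n).


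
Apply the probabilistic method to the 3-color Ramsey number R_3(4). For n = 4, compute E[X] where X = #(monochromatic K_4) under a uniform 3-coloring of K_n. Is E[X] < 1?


E[X] = C(4, 4) · 3^{1 − 6} = 1 · 3^{−5} = 1/243.
As a reduced fraction: E[X] = 1/243 ≈ 0.0041.
Is E[X] < 1? YES.
Since E[X] < 1, there exists a 3-coloring of K_{4} with no monochromatic K_4; hence R_3(4) > 4.

E[X] = 1/243 ≈ 0.0041; E[X] < 1, so R_3(4) > 4.


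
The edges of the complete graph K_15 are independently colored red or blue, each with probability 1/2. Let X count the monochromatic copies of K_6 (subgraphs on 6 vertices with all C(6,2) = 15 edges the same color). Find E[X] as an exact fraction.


Let X = Σ_S X_S over the C(15, 6) = 5005 subsets S of size 6, where X_S = 1 if the K_6 on S is monochromatic.
For a fixed S, the K_6 on S has C(6, 2) = 15 edges. P[all 15 edges red] = (1/2)^15, and likewise for blue, so P[monochromatic] = 2·(1/2)^15 = 2^{1 − 15} = 1/16384.
By linearity of expectation: E[X] = C(15, 6) · 2^{1 − 15} = 5005 · 1/16384 = 5005/16384.
Numerically: E[X] ≈ 0.30548.

E[X] = C(15,6)·2^(1−C(6,2)) = 5005/16384 ≈ 0.30548.


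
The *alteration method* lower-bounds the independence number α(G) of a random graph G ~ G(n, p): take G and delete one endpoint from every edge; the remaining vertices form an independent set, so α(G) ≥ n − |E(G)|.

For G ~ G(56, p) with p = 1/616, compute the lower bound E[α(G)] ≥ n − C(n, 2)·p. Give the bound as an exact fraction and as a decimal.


E[|E(G)|] = C(56, 2)·p = 1540 · (1/616) = 5/2.
E[α(G)] ≥ n − E[|E(G)|] = 56 − 5/2 = 107/2.
Numerically: ≈ 53.500.
(This is only a lower bound; the true E[α(G)] may be larger.)

E[α(G)] ≥ 107/2 ≈ 53.500.


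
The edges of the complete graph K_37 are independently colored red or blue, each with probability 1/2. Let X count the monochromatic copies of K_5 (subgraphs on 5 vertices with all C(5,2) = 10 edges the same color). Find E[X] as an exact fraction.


Let X = Σ_S X_S over the C(37, 5) = 435897 subsets S of size 5, where X_S = 1 if the K_5 on S is monochromatic.
For a fixed S, the K_5 on S has C(5, 2) = 10 edges. P[all 10 edges red] = (1/2)^10, and likewise for blue, so P[monochromatic] = 2·(1/2)^10 = 2^{1 − 10} = 1/512.
By linearity of expectation: E[X] = C(37, 5) · 2^{1 − 10} = 435897 · 1/512 = 435897/512.
Numerically: E[X] ≈ 851.36133.

E[X] = C(37,5)·2^(1−C(5,2)) = 435897/512 ≈ 851.36133.


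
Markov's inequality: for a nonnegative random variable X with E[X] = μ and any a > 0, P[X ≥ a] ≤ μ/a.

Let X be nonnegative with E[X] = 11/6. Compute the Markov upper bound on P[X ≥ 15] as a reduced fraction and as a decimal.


μ = E[X] = 11/6, a = 15.
Markov: P[X ≥ 15] ≤ μ/a = (11/6)/15 = 11/90.
Numerically: ≈ 0.12222.
(Since a = 15 > μ = 1.83333, the bound 11/90 is < 1 and informative.)

P[X ≥ 15] ≤ 11/90 ≈ 0.12222.


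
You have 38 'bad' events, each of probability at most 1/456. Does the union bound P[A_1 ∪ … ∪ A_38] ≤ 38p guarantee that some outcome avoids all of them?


Union bound: P[∪_{i=1}^{38} A_i] ≤ Σ_i P[A_i] ≤ 38·p = 38·(1/456) = 1/12.
Numerically: 1/12 ≈ 0.083333.
Is 1/12 < 1? YES.
Since P[∪ A_i] ≤ 1/12 < 1, the complement has P[∩ A_i^c] ≥ 1 − 1/12 = 11/12 > 0, so some outcome avoids every A_i.

38·p = 1/12 ≈ 0.083333; existence CERTIFIED by the union bound.


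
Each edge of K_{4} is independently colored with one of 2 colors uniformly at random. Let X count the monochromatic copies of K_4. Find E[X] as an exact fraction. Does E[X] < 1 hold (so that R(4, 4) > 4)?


E[X] = C(4, 4) · 2^{1 − 6} = 1 · 2^{−5} = 1/32.
As a reduced fraction: E[X] = 1/32 ≈ 0.03125.
Is E[X] < 1? YES.
Since E[X] < 1, there exists a 2-coloring of K_{4} with no monochromatic K_4; hence R(4, 4) > 4.

E[X] = 1/32 ≈ 0.03125; E[X] < 1, so R(4, 4) > 4.


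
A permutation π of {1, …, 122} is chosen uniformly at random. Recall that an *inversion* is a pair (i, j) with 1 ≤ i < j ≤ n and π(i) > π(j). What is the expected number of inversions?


Write X = Σ X_I over the C(122, 2) = 7381 pairs i < j, with X_I the indicator of one inversion.
There are 7381 indicators.
For each fixed pair i < j, the values π(i) and π(j) are two distinct elements of {1, …, 122} in uniformly random order; by symmetry P[π(i) > π(j)] = 1/2.
By linearity: E[X] = 7381 · (1/2) = C(122, 2) · (1/2) = 7381/2 = 7381/2 ≈ 3690.500.

E[X] = 7381/2 = 3690.500.


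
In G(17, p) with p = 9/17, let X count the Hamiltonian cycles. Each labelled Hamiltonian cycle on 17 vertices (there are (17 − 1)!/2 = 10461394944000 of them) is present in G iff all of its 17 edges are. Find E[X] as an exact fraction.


K_17 has (17 − 1)!/2 = 10461394944000 labelled Hamiltonian cycles.
For each such Hamiltonian cycle H, let X_H = 1 if all 17 edges of H are present in G. Then P[X_H = 1] = p^{17} = (9/17)^{17} = 16677181699666569/827240261886336764177.
Summing the indicators: E[X] = Σ_H E[X_H] = 10461394944000 · p^{17} = 10461394944000 · 16677181699666569/827240261886336764177 = 174466584313061171422427136000/827240261886336764177.
Numerically: E[X] ≈ 2.10902e+08.

E[X] = 10461394944000 · (9/17)^{17} = 174466584313061171422427136000/827240261886336764177 ≈ 2.10902e+08.


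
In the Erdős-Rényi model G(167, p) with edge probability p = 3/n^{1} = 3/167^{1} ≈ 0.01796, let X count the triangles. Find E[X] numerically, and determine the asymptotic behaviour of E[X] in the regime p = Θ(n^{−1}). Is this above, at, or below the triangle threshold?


Number of potential triangles: C(167, 3) = 762355.
Each occurs with probability p³ ≈ (0.01796)³ ≈ 5.797148e-06.
By linearity: E[X] = C(167, 3)·p³ ≈ 762355 · 5.797148e-06 ≈ 4.4195.
Here α = 1, so p = 3/n is exactly at the triangle threshold p ~ 1/n. Asymptotically E[X] → c³/6 = 3³/6 = 9/2 ≈ 4.5000, a bounded constant. In this regime the triangle count is asymptotically Poisson(c³/6).

E[X] ≈ 4.4195; in regime p = Θ(1/n^{1}) E[X] stays bounded (at the triangle threshold p ~ 1/n).


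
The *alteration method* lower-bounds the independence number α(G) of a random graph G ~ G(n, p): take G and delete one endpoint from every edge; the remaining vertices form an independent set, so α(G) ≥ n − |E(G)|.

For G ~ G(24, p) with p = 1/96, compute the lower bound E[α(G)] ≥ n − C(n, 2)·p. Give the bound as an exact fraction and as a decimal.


E[|E(G)|] = C(24, 2)·p = 276 · (1/96) = 23/8.
E[α(G)] ≥ n − E[|E(G)|] = 24 − 23/8 = 169/8.
Numerically: ≈ 21.12500.
(This is only a lower bound; the true E[α(G)] may be larger.)

E[α(G)] ≥ 169/8 ≈ 21.12500.


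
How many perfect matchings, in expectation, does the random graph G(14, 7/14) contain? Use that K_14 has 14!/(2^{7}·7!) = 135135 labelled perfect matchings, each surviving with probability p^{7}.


K_14 has 14!/(2^{7}·7!) = 135135 labelled perfect matchings.
For each such perfect matching H, let X_H = 1 if all 7 edges of H are present in G. Then P[X_H = 1] = p^{7} = (1/2)^{7} = 1/128.
By linearity of expectation: E[X] = Σ_H E[X_H] = 135135 · p^{7} = 135135 · 1/128 = 135135/128.
Numerically: E[X] ≈ 1055.74.

E[X] = 135135 · (1/2)^{7} = 135135/128 ≈ 1055.74.


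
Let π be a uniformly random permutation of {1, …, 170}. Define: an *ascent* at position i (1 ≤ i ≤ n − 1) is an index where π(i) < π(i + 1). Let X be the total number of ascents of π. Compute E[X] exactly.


Write X = Σ X_I over i = 1, …, 169, with X_I the indicator of one ascent.
There are 169 indicators.
For each fixed i, the pair (π(i), π(i+1)) is a uniformly random ordered pair of distinct values from {1, …, 170}; by symmetry P[π(i) < π(i+1)] = 1/2.
By linearity: E[X] = 169 · (1/2) = (170 − 1) · (1/2) = 169/2 ≈ 84.50000.

E[X] = 169/2 = 84.50000.


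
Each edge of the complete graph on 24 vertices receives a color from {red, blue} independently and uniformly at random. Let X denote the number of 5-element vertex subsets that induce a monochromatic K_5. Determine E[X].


Let X = Σ_S X_S over the C(24, 5) = 42504 subsets S of size 5, where X_S = 1 if the K_5 on S is monochromatic.
For a fixed S, the K_5 on S has C(5, 2) = 10 edges. P[all 10 edges red] = (1/2)^10, and likewise for blue, so P[monochromatic] = 2·(1/2)^10 = 2^{1 − 10} = 1/512.
By linearity of expectation: E[X] = C(24, 5) · 2^{1 − 10} = 42504 · 1/512 = 5313/64.
Numerically: E[X] ≈ 83.0156.

E[X] = C(24,5)·2^(1−C(5,2)) = 5313/64 ≈ 83.0156.


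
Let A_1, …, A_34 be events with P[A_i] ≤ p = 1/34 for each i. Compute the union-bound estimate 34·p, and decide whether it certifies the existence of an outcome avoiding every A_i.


Union bound: P[∪_{i=1}^{34} A_i] ≤ Σ_i P[A_i] ≤ 34·p = 34·(1/34) = 1.
Numerically: 1 ≈ 1.00000.
Is 1 < 1? NO.
Since the bound 1 is ≥ 1, the union bound is uninformative here; it does NOT by itself certify existence.

34·p = 1 ≈ 1.00000; existence NOT certified by the union bound.


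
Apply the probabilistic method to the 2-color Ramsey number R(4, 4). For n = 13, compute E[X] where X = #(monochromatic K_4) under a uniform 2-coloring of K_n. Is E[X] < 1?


E[X] = C(13, 4) · 2^{1 − 6} = 715 · 2^{−5} = 715/32.
As a reduced fraction: E[X] = 715/32 ≈ 22.3438.
Is E[X] < 1? NO.
Since E[X] ≥ 1, the first-moment bound is inconclusive at n = 13; it does NOT by itself certify R(4, 4) > 13.

E[X] = 715/32 ≈ 22.3438; E[X] ≥ 1; first-moment method inconclusive here.


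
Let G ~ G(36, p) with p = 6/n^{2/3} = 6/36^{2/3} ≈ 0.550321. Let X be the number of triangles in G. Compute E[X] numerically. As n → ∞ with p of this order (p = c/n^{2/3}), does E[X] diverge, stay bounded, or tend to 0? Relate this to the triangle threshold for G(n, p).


Number of potential triangles: C(36, 3) = 7140.
Each occurs with probability p³ ≈ (0.550321)³ ≈ 1.66666667e-01.
By linearity: E[X] = C(36, 3)·p³ ≈ 7140 · 1.66666667e-01 ≈ 1190.000000.
Since α = 2/3 < 1, p = c/n^{2/3} ≫ 1/n is above the triangle threshold p ~ 1/n. Asymptotically E[X] ~ (c³/6)·n^{3(1−α)} = (6³/6)·n^{1} → ∞; triangles are abundant w.h.p.

E[X] ≈ 1190.000000; in regime p = Θ(1/n^{2/3}) E[X] diverges (above the triangle threshold p ~ 1/n).


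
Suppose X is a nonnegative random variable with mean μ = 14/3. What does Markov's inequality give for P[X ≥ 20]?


μ = E[X] = 14/3, a = 20.
Markov: P[X ≥ 20] ≤ μ/a = (14/3)/20 = 7/30.
Numerically: ≈ 0.233333.
(Since a = 20 > μ = 4.666667, the bound 7/30 is < 1 and informative.)

P[X ≥ 20] ≤ 7/30 ≈ 0.233333.


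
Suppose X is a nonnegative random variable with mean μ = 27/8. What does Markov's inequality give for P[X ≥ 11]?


μ = E[X] = 27/8, a = 11.
Markov: P[X ≥ 11] ≤ μ/a = (27/8)/11 = 27/88.
Numerically: ≈ 0.307.
(Since a = 11 > μ = 3.375, the bound 27/88 is < 1 and informative.)

P[X ≥ 11] ≤ 27/88 ≈ 0.307.


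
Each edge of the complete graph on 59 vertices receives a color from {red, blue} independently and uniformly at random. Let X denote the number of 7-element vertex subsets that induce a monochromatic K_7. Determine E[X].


Let X = Σ_S X_S over the C(59, 7) = 341149446 subsets S of size 7, where X_S = 1 if the K_7 on S is monochromatic.
For a fixed S, the K_7 on S has C(7, 2) = 21 edges. P[all 21 edges red] = (1/2)^21, and likewise for blue, so P[monochromatic] = 2·(1/2)^21 = 2^{1 − 21} = 1/1048576.
Summing: E[X] = C(59, 7) · 2^{1 − 21} = 341149446 · 1/1048576 = 170574723/524288.
Numerically: E[X] ≈ 325.3455.

E[X] = C(59,7)·2^(1−C(7,2)) = 170574723/524288 ≈ 325.3455.


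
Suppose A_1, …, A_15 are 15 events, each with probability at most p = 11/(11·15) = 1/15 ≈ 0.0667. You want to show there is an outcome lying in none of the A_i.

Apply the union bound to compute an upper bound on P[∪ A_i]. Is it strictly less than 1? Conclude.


Union bound: P[∪_{i=1}^{15} A_i] ≤ Σ_i P[A_i] ≤ 15·p = 15·(1/15) = 1.
Numerically: 1 ≈ 1.0000.
Is 1 < 1? NO.
Since the bound 1 is ≥ 1, the union bound is uninformative here; it does NOT by itself certify existence.

15·p = 1 ≈ 1.0000; existence NOT certified by the union bound.


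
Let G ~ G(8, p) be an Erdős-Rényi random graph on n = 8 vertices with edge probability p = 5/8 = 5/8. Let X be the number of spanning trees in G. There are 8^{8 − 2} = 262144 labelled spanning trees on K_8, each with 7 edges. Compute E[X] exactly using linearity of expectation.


K_8 has 8^{8 − 2} = 262144 labelled spanning trees.
For each such spanning tree H, let X_H = 1 if all 7 edges of H are present in G. Then P[X_H = 1] = p^{7} = (5/8)^{7} = 78125/2097152.
By linearity: E[X] = Σ_H E[X_H] = 262144 · p^{7} = 262144 · 78125/2097152 = 78125/8.
Numerically: E[X] ≈ 9766.

E[X] = 262144 · (5/8)^{7} = 78125/8 ≈ 9766.


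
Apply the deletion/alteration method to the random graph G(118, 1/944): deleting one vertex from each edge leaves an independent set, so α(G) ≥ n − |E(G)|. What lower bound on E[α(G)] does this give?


E[|E(G)|] = C(118, 2)·p = 6903 · (1/944) = 117/16.
E[α(G)] ≥ n − E[|E(G)|] = 118 − 117/16 = 1771/16.
Numerically: ≈ 110.687500.
(This is only a lower bound; the true E[α(G)] may be larger.)

E[α(G)] ≥ 1771/16 ≈ 110.687500.


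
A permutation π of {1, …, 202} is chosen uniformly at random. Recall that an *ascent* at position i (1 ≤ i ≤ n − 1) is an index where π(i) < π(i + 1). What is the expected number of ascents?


Write X = Σ X_I over i = 1, …, 201, with X_I the indicator of one ascent.
There are 201 indicators.
For each fixed i, the pair (π(i), π(i+1)) is a uniformly random ordered pair of distinct values from {1, …, 202}; by symmetry P[π(i) < π(i+1)] = 1/2.
By linearity: E[X] = 201 · (1/2) = (202 − 1) · (1/2) = 201/2 ≈ 100.5000.

E[X] = 201/2 = 100.5000.


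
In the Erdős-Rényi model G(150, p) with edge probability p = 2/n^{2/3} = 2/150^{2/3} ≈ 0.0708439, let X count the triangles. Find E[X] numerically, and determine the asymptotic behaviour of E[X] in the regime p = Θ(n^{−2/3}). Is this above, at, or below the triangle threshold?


Number of potential triangles: C(150, 3) = 551300.
Each occurs with probability p³ ≈ (0.0708439)³ ≈ 3.55555556e-04.
By linearity: E[X] = C(150, 3)·p³ ≈ 551300 · 3.55555556e-04 ≈ 196.017778.
Since α = 2/3 < 1, p = c/n^{2/3} ≫ 1/n is above the triangle threshold p ~ 1/n. Asymptotically E[X] ~ (c³/6)·n^{3(1−α)} = (2³/6)·n^{1} → ∞; triangles are abundant w.h.p.

E[X] ≈ 196.017778; in regime p = Θ(1/n^{2/3}) E[X] diverges (above the triangle threshold p ~ 1/n).


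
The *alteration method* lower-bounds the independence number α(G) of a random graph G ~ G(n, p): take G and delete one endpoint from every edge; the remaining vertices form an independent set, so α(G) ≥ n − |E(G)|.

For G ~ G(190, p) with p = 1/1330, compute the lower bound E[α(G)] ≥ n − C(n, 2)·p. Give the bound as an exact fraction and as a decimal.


E[|E(G)|] = C(190, 2)·p = 17955 · (1/1330) = 27/2.
E[α(G)] ≥ n − E[|E(G)|] = 190 − 27/2 = 353/2.
Numerically: ≈ 176.500.
(This is only a lower bound; the true E[α(G)] may be larger.)

E[α(G)] ≥ 353/2 ≈ 176.500.


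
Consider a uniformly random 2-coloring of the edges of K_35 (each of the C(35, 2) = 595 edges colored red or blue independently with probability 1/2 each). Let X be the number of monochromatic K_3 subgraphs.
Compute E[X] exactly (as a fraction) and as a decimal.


Let X = Σ_S X_S over the C(35, 3) = 6545 subsets S of size 3, where X_S = 1 if the K_3 on S is monochromatic.
For a fixed S, the K_3 on S has C(3, 2) = 3 edges. P[all 3 edges red] = (1/2)^3, and likewise for blue, so P[monochromatic] = 2·(1/2)^3 = 2^{1 − 3} = 1/4.
By linearity of expectation: E[X] = C(35, 3) · 2^{1 − 3} = 6545 · 1/4 = 6545/4.
Numerically: E[X] ≈ 1636.2500.

E[X] = C(35,3)·2^(1−C(3,2)) = 6545/4 ≈ 1636.2500.


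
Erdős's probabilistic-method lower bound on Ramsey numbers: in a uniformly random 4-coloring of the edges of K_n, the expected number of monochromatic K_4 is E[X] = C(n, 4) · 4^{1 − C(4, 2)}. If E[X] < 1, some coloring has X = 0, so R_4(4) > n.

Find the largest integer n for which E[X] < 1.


We need C(n, 4) · 4^{1 − 6} < 1, i.e. C(n, 4) < 4^{6 − 1} = 1024.
Check values of n near the boundary:
  n = 13: C(13, 4) = 715; 715 < 1024? YES
  n = 14: C(14, 4) = 1001; 1001 < 1024? YES
  n = 15: C(15, 4) = 1365; 1365 < 1024? NO
  n = 16: C(16, 4) = 1820; 1820 < 1024? NO
  n = 17: C(17, 4) = 2380; 2380 < 1024? NO
The largest n with C(n, 4) < 1024 is n = 14 (where E[X] = 1001/1024 ≈ 0.9775). Hence R_4(4) > 14, i.e. R_4(4) ≥ 15.

Largest n = 14; hence R_4(4) > 14.


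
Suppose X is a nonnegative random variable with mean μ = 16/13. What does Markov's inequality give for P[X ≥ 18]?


μ = E[X] = 16/13, a = 18.
Markov: P[X ≥ 18] ≤ μ/a = (16/13)/18 = 8/117.
Numerically: ≈ 0.068376.
(Since a = 18 > μ = 1.230769, the bound 8/117 is < 1 and informative.)

P[X ≥ 18] ≤ 8/117 ≈ 0.068376.


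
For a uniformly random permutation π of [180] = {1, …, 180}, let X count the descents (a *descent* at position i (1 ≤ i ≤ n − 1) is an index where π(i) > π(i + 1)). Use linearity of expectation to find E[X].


Write X = Σ X_I over i = 1, …, 179, with X_I the indicator of one descent.
There are 179 indicators.
For each fixed i, the pair (π(i), π(i+1)) is a uniformly random ordered pair of distinct values from {1, …, 180}; by symmetry P[π(i) > π(i+1)] = 1/2.
By linearity: E[X] = 179 · (1/2) = (180 − 1) · (1/2) = 179/2 ≈ 89.500.

E[X] = 179/2 = 89.500.


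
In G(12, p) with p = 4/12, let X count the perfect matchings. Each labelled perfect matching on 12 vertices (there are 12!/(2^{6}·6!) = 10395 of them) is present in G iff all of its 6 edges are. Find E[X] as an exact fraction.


K_12 has 12!/(2^{6}·6!) = 10395 labelled perfect matchings.
For each such perfect matching H, let X_H = 1 if all 6 edges of H are present in G. Then P[X_H = 1] = p^{6} = (1/3)^{6} = 1/729.
By linearity of expectation: E[X] = Σ_H E[X_H] = 10395 · p^{6} = 10395 · 1/729 = 385/27.
Numerically: E[X] ≈ 14.2593.

E[X] = 10395 · (1/3)^{6} = 385/27 ≈ 14.2593.


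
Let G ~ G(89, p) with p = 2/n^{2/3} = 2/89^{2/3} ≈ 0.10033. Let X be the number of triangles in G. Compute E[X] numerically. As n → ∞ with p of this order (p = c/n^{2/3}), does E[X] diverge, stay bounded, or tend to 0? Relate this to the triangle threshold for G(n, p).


Number of potential triangles: C(89, 3) = 113564.
Each occurs with probability p³ ≈ (0.10033)³ ≈ 1.0099735e-03.
By linearity: E[X] = C(89, 3)·p³ ≈ 113564 · 1.0099735e-03 ≈ 114.69663.
Since α = 2/3 < 1, p = c/n^{2/3} ≫ 1/n is above the triangle threshold p ~ 1/n. Asymptotically E[X] ~ (c³/6)·n^{3(1−α)} = (2³/6)·n^{1} → ∞; triangles are abundant w.h.p.

E[X] ≈ 114.69663; in regime p = Θ(1/n^{2/3}) E[X] diverges (above the triangle threshold p ~ 1/n).


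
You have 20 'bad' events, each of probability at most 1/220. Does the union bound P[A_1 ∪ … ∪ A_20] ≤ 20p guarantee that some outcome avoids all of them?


Union bound: P[∪_{i=1}^{20} A_i] ≤ Σ_i P[A_i] ≤ 20·p = 20·(1/220) = 1/11.
Numerically: 1/11 ≈ 0.091.
Is 1/11 < 1? YES.
Since P[∪ A_i] ≤ 1/11 < 1, the complement has P[∩ A_i^c] ≥ 1 − 1/11 = 10/11 > 0, so some outcome avoids every A_i.

20·p = 1/11 ≈ 0.091; existence CERTIFIED by the union bound.


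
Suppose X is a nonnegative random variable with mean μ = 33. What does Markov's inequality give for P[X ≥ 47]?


μ = E[X] = 33, a = 47.
Markov: P[X ≥ 47] ≤ μ/a = (33)/47 = 33/47.
Numerically: ≈ 0.70213.
(Since a = 47 > μ = 33.00000, the bound 33/47 is < 1 and informative.)

P[X ≥ 47] ≤ 33/47 ≈ 0.70213.


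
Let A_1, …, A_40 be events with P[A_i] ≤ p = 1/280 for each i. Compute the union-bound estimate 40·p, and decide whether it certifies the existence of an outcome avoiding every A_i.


Union bound: P[∪_{i=1}^{40} A_i] ≤ Σ_i P[A_i] ≤ 40·p = 40·(1/280) = 1/7.
Numerically: 1/7 ≈ 0.143.
Is 1/7 < 1? YES.
Since P[∪ A_i] ≤ 1/7 < 1, the complement has P[∩ A_i^c] ≥ 1 − 1/7 = 6/7 > 0, so some outcome avoids every A_i.

40·p = 1/7 ≈ 0.143; existence CERTIFIED by the union bound.


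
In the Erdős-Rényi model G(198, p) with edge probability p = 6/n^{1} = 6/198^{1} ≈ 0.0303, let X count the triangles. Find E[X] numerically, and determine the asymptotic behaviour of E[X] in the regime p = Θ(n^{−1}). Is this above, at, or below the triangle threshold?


Number of potential triangles: C(198, 3) = 1274196.
Each occurs with probability p³ ≈ (0.0303)³ ≈ 2.78265e-05.
By linearity: E[X] = C(198, 3)·p³ ≈ 1274196 · 2.78265e-05 ≈ 35.456.
Here α = 1, so p = 6/n is exactly at the triangle threshold p ~ 1/n. Asymptotically E[X] → c³/6 = 6³/6 = 36 ≈ 36.000, a bounded constant. In this regime the triangle count is asymptotically Poisson(c³/6).

E[X] ≈ 35.456; in regime p = Θ(1/n^{1}) E[X] stays bounded (at the triangle threshold p ~ 1/n).


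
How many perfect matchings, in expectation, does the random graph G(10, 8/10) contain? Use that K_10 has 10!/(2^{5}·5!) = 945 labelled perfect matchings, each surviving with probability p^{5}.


K_10 has 10!/(2^{5}·5!) = 945 labelled perfect matchings.
For each such perfect matching H, let X_H = 1 if all 5 edges of H are present in G. Then P[X_H = 1] = p^{5} = (4/5)^{5} = 1024/3125.
By linearity of expectation: E[X] = Σ_H E[X_H] = 945 · p^{5} = 945 · 1024/3125 = 193536/625.
Numerically: E[X] ≈ 309.66.

E[X] = 945 · (4/5)^{5} = 193536/625 ≈ 309.66.


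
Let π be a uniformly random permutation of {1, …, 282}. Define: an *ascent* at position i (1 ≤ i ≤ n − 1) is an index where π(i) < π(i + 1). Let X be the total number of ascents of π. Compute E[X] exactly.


Write X = Σ X_I over i = 1, …, 281, with X_I the indicator of one ascent.
There are 281 indicators.
For each fixed i, the pair (π(i), π(i+1)) is a uniformly random ordered pair of distinct values from {1, …, 282}; by symmetry P[π(i) < π(i+1)] = 1/2.
By linearity: E[X] = 281 · (1/2) = (282 − 1) · (1/2) = 281/2 ≈ 140.5000.

E[X] = 281/2 = 140.5000.


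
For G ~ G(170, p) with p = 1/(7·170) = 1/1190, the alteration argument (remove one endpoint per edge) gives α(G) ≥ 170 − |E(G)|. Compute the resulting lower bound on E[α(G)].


E[|E(G)|] = C(170, 2)·p = 14365 · (1/1190) = 169/14.
E[α(G)] ≥ n − E[|E(G)|] = 170 − 169/14 = 2211/14.
Numerically: ≈ 157.9286.
(This is only a lower bound; the true E[α(G)] may be larger.)

E[α(G)] ≥ 2211/14 ≈ 157.9286.


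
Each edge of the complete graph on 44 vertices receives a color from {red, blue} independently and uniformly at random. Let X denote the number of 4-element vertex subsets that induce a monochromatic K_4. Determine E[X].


Let X = Σ_S X_S over the C(44, 4) = 135751 subsets S of size 4, where X_S = 1 if the K_4 on S is monochromatic.
For a fixed S, the K_4 on S has C(4, 2) = 6 edges. P[all 6 edges red] = (1/2)^6, and likewise for blue, so P[monochromatic] = 2·(1/2)^6 = 2^{1 − 6} = 1/32.
Summing: E[X] = C(44, 4) · 2^{1 − 6} = 135751 · 1/32 = 135751/32.
Numerically: E[X] ≈ 4242.218750.

E[X] = C(44,4)·2^(1−C(4,2)) = 135751/32 ≈ 4242.218750.


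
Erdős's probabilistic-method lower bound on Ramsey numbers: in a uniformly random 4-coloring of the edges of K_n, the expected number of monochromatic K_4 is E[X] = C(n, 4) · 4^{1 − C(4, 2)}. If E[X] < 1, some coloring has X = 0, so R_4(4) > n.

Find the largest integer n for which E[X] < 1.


We need C(n, 4) · 4^{1 − 6} < 1, i.e. C(n, 4) < 4^{6 − 1} = 1024.
Check values of n near the boundary:
  n = 10: C(10, 4) = 210; 210 < 1024? YES
  n = 11: C(11, 4) = 330; 330 < 1024? YES
  n = 12: C(12, 4) = 495; 495 < 1024? YES
  n = 13: C(13, 4) = 715; 715 < 1024? YES
  n = 14: C(14, 4) = 1001; 1001 < 1024? YES
  n = 15: C(15, 4) = 1365; 1365 < 1024? NO
  n = 16: C(16, 4) = 1820; 1820 < 1024? NO
The largest n with C(n, 4) < 1024 is n = 14 (where E[X] = 1001/1024 ≈ 0.9775). Hence R_4(4) > 14, i.e. R_4(4) ≥ 15.

Largest n = 14; hence R_4(4) > 14.


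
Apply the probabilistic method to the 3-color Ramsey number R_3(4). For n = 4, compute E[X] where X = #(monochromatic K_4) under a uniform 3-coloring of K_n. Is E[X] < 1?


E[X] = C(4, 4) · 3^{1 − 6} = 1 · 3^{−5} = 1/243.
As a reduced fraction: E[X] = 1/243 ≈ 0.004.
Is E[X] < 1? YES.
Since E[X] < 1, there exists a 3-coloring of K_{4} with no monochromatic K_4; hence R_3(4) > 4.

E[X] = 1/243 ≈ 0.004; E[X] < 1, so R_3(4) > 4.


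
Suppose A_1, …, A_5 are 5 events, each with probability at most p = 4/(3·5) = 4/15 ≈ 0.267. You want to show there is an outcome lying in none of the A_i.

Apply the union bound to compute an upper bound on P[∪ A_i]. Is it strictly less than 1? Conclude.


Union bound: P[∪_{i=1}^{5} A_i] ≤ Σ_i P[A_i] ≤ 5·p = 5·(4/15) = 4/3.
Numerically: 4/3 ≈ 1.333.
Is 4/3 < 1? NO.
Since the bound 4/3 is ≥ 1, the union bound is uninformative here; it does NOT by itself certify existence.

5·p = 4/3 ≈ 1.333; existence NOT certified by the union bound.


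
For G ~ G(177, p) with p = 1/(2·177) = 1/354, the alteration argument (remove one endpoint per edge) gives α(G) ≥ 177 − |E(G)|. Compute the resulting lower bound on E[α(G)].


E[|E(G)|] = C(177, 2)·p = 15576 · (1/354) = 44.
E[α(G)] ≥ n − E[|E(G)|] = 177 − 44 = 133.
Numerically: ≈ 133.00000.
(This is only a lower bound; the true E[α(G)] may be larger.)

E[α(G)] ≥ 133 ≈ 133.00000.


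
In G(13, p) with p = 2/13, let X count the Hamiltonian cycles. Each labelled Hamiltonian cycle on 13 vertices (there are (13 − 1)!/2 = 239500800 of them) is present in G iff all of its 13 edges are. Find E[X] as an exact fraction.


K_13 has (13 − 1)!/2 = 239500800 labelled Hamiltonian cycles.
For each such Hamiltonian cycle H, let X_H = 1 if all 13 edges of H are present in G. Then P[X_H = 1] = p^{13} = (2/13)^{13} = 8192/302875106592253.
Summing the indicators: E[X] = Σ_H E[X_H] = 239500800 · p^{13} = 239500800 · 8192/302875106592253 = 1961990553600/302875106592253.
Numerically: E[X] ≈ 0.006478.

E[X] = 239500800 · (2/13)^{13} = 1961990553600/302875106592253 ≈ 0.006478.


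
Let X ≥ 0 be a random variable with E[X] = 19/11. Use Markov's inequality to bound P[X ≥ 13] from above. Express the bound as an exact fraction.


μ = E[X] = 19/11, a = 13.
Markov: P[X ≥ 13] ≤ μ/a = (19/11)/13 = 19/143.
Numerically: ≈ 0.132867.
(Since a = 13 > μ = 1.727273, the bound 19/143 is < 1 and informative.)

P[X ≥ 13] ≤ 19/143 ≈ 0.132867.


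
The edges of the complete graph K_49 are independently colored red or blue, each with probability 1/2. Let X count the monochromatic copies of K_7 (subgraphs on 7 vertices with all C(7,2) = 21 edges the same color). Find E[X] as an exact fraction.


Let X = Σ_S X_S over the C(49, 7) = 85900584 subsets S of size 7, where X_S = 1 if the K_7 on S is monochromatic.
For a fixed S, the K_7 on S has C(7, 2) = 21 edges. P[all 21 edges red] = (1/2)^21, and likewise for blue, so P[monochromatic] = 2·(1/2)^21 = 2^{1 − 21} = 1/1048576.
Summing: E[X] = C(49, 7) · 2^{1 − 21} = 85900584 · 1/1048576 = 10737573/131072.
Numerically: E[X] ≈ 81.921.

E[X] = C(49,7)·2^(1−C(7,2)) = 10737573/131072 ≈ 81.921.


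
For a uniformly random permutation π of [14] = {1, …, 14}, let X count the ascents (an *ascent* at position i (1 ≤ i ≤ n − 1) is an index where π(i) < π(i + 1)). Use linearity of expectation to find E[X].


Write X = Σ X_I over i = 1, …, 13, with X_I the indicator of one ascent.
There are 13 indicators.
For each fixed i, the pair (π(i), π(i+1)) is a uniformly random ordered pair of distinct values from {1, …, 14}; by symmetry P[π(i) < π(i+1)] = 1/2.
By linearity: E[X] = 13 · (1/2) = (14 − 1) · (1/2) = 13/2 ≈ 6.50000.

E[X] = 13/2 = 6.50000.


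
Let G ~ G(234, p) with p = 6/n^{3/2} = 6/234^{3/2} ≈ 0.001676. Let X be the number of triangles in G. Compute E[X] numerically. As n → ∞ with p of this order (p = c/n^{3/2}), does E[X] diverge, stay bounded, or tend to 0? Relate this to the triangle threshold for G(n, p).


Number of potential triangles: C(234, 3) = 2108184.
Each occurs with probability p³ ≈ (0.001676)³ ≈ 4.709582e-09.
By linearity: E[X] = C(234, 3)·p³ ≈ 2108184 · 4.709582e-09 ≈ 0.0099.
Since α = 3/2 > 1, p = c/n^{3/2} = o(1/n) is below the triangle threshold p ~ 1/n. Asymptotically E[X] ~ (c³/6)·n^{3(1−α)} = (6³/6)·n^{-1.5} → 0, so by Markov's inequality G has no triangles w.h.p.

E[X] ≈ 0.0099; in regime p = Θ(1/n^{3/2}) E[X] tends to 0 (below the triangle threshold p ~ 1/n).


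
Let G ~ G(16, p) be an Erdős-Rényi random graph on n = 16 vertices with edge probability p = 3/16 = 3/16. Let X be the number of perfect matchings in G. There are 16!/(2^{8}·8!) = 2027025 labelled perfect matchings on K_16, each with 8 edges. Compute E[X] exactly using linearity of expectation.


K_16 has 16!/(2^{8}·8!) = 2027025 labelled perfect matchings.
For each such perfect matching H, let X_H = 1 if all 8 edges of H are present in G. Then P[X_H = 1] = p^{8} = (3/16)^{8} = 6561/4294967296.
Summing the indicators: E[X] = Σ_H E[X_H] = 2027025 · p^{8} = 2027025 · 6561/4294967296 = 13299311025/4294967296.
Numerically: E[X] ≈ 3.09649.

E[X] = 2027025 · (3/16)^{8} = 13299311025/4294967296 ≈ 3.09649.


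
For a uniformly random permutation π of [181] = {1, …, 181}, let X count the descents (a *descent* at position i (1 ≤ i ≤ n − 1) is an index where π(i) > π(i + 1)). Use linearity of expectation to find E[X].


Write X = Σ X_I over i = 1, …, 180, with X_I the indicator of one descent.
There are 180 indicators.
For each fixed i, the pair (π(i), π(i+1)) is a uniformly random ordered pair of distinct values from {1, …, 181}; by symmetry P[π(i) > π(i+1)] = 1/2.
By linearity: E[X] = 180 · (1/2) = (181 − 1) · (1/2) = 90 ≈ 90.0000.

E[X] = 90 = 90.0000.


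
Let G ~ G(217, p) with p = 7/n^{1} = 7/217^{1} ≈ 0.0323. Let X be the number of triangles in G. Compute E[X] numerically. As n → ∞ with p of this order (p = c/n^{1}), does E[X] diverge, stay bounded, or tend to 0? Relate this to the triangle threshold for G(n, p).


Number of potential triangles: C(217, 3) = 1679580.
Each occurs with probability p³ ≈ (0.0323)³ ≈ 3.35672e-05.
By linearity: E[X] = C(217, 3)·p³ ≈ 1679580 · 3.35672e-05 ≈ 56.379.
Here α = 1, so p = 7/n is exactly at the triangle threshold p ~ 1/n. Asymptotically E[X] → c³/6 = 7³/6 = 343/6 ≈ 57.167, a bounded constant. In this regime the triangle count is asymptotically Poisson(c³/6).

E[X] ≈ 56.379; in regime p = Θ(1/n^{1}) E[X] stays bounded (at the triangle threshold p ~ 1/n).


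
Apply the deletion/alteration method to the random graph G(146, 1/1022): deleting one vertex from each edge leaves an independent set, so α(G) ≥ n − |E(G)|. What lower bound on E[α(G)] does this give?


E[|E(G)|] = C(146, 2)·p = 10585 · (1/1022) = 145/14.
E[α(G)] ≥ n − E[|E(G)|] = 146 − 145/14 = 1899/14.
Numerically: ≈ 135.643.
(This is only a lower bound; the true E[α(G)] may be larger.)

E[α(G)] ≥ 1899/14 ≈ 135.643.


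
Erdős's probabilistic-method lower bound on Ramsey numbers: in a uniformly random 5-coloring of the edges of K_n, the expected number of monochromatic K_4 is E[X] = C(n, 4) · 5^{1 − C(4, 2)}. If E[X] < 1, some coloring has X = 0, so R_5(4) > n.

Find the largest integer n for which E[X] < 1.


We need C(n, 4) · 5^{1 − 6} < 1, i.e. C(n, 4) < 5^{6 − 1} = 3125.
Check values of n near the boundary:
  n = 15: C(15, 4) = 1365; 1365 < 3125? YES
  n = 16: C(16, 4) = 1820; 1820 < 3125? YES
  n = 17: C(17, 4) = 2380; 2380 < 3125? YES
  n = 18: C(18, 4) = 3060; 3060 < 3125? YES
  n = 19: C(19, 4) = 3876; 3876 < 3125? NO
  n = 20: C(20, 4) = 4845; 4845 < 3125? NO
The largest n with C(n, 4) < 3125 is n = 18 (where E[X] = 612/625 ≈ 0.9792). Hence R_5(4) > 18, i.e. R_5(4) ≥ 19.

Largest n = 18; hence R_5(4) > 18.


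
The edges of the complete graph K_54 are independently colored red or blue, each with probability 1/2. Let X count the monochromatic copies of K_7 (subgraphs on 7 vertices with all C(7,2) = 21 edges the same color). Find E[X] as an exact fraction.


Let X = Σ_S X_S over the C(54, 7) = 177100560 subsets S of size 7, where X_S = 1 if the K_7 on S is monochromatic.
For a fixed S, the K_7 on S has C(7, 2) = 21 edges. P[all 21 edges red] = (1/2)^21, and likewise for blue, so P[monochromatic] = 2·(1/2)^21 = 2^{1 − 21} = 1/1048576.
Summing: E[X] = C(54, 7) · 2^{1 − 21} = 177100560 · 1/1048576 = 11068785/65536.
Numerically: E[X] ≈ 168.896.

E[X] = C(54,7)·2^(1−C(7,2)) = 11068785/65536 ≈ 168.896.


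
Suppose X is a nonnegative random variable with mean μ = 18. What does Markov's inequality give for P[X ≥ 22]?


μ = E[X] = 18, a = 22.
Markov: P[X ≥ 22] ≤ μ/a = (18)/22 = 9/11.
Numerically: ≈ 0.81818.
(Since a = 22 > μ = 18.00000, the bound 9/11 is < 1 and informative.)

P[X ≥ 22] ≤ 9/11 ≈ 0.81818.


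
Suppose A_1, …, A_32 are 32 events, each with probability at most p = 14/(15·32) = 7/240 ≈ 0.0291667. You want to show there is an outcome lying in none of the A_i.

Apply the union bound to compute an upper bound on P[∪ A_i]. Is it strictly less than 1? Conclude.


Union bound: P[∪_{i=1}^{32} A_i] ≤ Σ_i P[A_i] ≤ 32·p = 32·(7/240) = 14/15.
Numerically: 14/15 ≈ 0.9333333.
Is 14/15 < 1? YES.
Since P[∪ A_i] ≤ 14/15 < 1, the complement has P[∩ A_i^c] ≥ 1 − 14/15 = 1/15 > 0, so some outcome avoids every A_i.

32·p = 14/15 ≈ 0.9333333; existence CERTIFIED by the union bound.
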